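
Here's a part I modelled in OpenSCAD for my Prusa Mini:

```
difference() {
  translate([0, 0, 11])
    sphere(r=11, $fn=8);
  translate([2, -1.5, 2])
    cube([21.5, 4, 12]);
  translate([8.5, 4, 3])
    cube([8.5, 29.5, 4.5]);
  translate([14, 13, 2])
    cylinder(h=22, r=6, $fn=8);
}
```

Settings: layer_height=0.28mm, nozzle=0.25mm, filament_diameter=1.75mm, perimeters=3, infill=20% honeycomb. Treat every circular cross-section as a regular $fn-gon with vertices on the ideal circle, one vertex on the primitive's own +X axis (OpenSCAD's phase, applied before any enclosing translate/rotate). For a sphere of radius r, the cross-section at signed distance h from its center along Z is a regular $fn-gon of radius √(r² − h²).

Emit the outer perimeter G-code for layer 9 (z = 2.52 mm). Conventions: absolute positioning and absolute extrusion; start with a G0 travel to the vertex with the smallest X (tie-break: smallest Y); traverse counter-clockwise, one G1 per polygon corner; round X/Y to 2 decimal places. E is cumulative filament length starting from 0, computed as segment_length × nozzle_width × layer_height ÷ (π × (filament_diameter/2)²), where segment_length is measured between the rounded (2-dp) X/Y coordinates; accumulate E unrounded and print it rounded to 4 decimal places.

G0 X-7.01 Y0.00 Z2.52
G1 X-4.95 Y-4.95 E0.1560
G1 X0.00 Y-7.01 E0.3121
G1 X4.95 Y-4.95 E0.4681
G1 X6.39 Y-1.50 E0.5769
G1 X2.00 Y-1.50 E0.7047
G1 X2.00 Y2.50 E0.8211
G1 X5.97 Y2.50 E0.9366
G1 X4.95 Y4.95 E1.0138
G1 X0.00 Y7.01 E1.1699
G1 X-4.95 Y4.95 E1.3259
G1 X-7.01 Y0.00 E1.4820

At z = 2.52 mm: the r=11 sphere contributes a regular 8-gon of circumradius √(11²−8.48²) = 7.006; the cube at (2, -1.5) (footprint 21.5×4) is included at this height; the cube at (8.5, 4) does not reach this height (z outside [3, 7.5]); the cylinder at (14, 13): section is a regular 8-gon, circumradius r=6; Taking the first minus the rest: starting from the r=11 sphere, the 21.5×4 cube at (2, -1.5) partially overlaps it — only the 18.27 mm² overlap (of its 86.00 mm²) is removed, clipping the outline; the r=6 cylinder at (14, 13) misses the remaining region (no effect) — 1 connected region. The outline is a single polygon with 11 vertices. Extrusion per mm of travel: 0.25 × 0.28 / (π × 0.875²) = 0.029103. Accumulating E over each segment gives final E = 1.4820.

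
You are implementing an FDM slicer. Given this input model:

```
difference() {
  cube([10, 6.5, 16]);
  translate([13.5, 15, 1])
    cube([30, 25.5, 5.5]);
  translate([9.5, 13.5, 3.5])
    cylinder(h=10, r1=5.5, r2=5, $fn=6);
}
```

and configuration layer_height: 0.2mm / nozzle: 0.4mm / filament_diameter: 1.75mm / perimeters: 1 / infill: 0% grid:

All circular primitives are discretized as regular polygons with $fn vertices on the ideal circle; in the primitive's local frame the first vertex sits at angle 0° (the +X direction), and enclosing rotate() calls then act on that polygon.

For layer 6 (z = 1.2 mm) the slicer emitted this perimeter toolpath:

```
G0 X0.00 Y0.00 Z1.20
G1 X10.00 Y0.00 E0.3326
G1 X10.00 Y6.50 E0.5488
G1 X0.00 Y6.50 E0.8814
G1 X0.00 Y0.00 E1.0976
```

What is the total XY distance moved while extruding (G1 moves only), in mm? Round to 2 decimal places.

33.00 mm

Sum the Euclidean lengths of each G1 segment: total = 33.00 mm.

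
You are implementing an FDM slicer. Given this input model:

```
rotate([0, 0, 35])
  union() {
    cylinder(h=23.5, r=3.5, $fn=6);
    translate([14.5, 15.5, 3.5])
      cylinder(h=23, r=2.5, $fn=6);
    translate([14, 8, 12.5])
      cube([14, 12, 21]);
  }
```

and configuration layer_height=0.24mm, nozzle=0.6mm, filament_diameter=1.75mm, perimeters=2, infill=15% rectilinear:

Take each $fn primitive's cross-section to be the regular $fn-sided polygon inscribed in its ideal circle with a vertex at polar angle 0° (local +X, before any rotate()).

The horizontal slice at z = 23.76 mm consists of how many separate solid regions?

1

At z = 23.76 mm: the cylinder is absent (z outside [0, 23.5]); the cylinder at (14.5, 15.5): section is a regular 6-gon, circumradius r=2.5; the cube at (14, 8) is present — its section is the full 14×12 rectangle; Merging all regions: the regions partially overlap (shared area 10.28 mm²), so overlapping operands fuse into one piece — 1 connected region; (rotated 35° about Z; rotation is an isometry so areas/perimeters/island counts are preserved). The result has 1 disconnected region.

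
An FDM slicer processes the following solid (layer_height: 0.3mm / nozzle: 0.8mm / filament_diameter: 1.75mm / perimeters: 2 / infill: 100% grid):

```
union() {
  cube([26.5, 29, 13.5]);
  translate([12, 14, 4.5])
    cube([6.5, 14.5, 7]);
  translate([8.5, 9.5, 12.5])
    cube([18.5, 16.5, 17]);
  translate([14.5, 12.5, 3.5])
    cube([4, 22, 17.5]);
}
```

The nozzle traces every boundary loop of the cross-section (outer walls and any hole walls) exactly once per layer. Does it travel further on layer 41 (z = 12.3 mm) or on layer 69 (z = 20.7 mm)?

layer 41 (z = 12.3 mm)

Layer 41 (z = 12.3): the cube is present — its section is the full 26.5×29 rectangle (perimeter 111.00 mm); the cube at (12, 14) is not intersected at this z (z outside [4.5, 11.5]); the cube at (8.5, 9.5) does not reach this height (z outside [12.5, 29.5]); the cube at (14.5, 12.5) (footprint 4×22) is included at this height (perimeter 52.00 mm); Taking the union: the regions partially overlap (shared area 66.00 mm²), so the edge portions inside another operand are dropped and the merged outline is re-measured after clipping — boundary = 122.00 mm. So its perimeter = 122.00 mm. Layer 69 (z = 20.7): the cube does not reach this height (z outside [0, 13.5]); the cube at (12, 14) is not intersected at this z (z outside [4.5, 11.5]); the cube at (8.5, 9.5) (footprint 18.5×16.5) is included at this height (perimeter 70.00 mm); the cube at (14.5, 12.5) (footprint 4×22) is included at this height (perimeter 52.00 mm); Combining (union): the regions partially overlap (shared area 54.00 mm²), so the edge portions inside another operand are dropped and the merged outline is re-measured after clipping — boundary = 87.00 mm. So its perimeter = 87.00 mm. Layer 41 is larger (122.00 vs 87.00 mm).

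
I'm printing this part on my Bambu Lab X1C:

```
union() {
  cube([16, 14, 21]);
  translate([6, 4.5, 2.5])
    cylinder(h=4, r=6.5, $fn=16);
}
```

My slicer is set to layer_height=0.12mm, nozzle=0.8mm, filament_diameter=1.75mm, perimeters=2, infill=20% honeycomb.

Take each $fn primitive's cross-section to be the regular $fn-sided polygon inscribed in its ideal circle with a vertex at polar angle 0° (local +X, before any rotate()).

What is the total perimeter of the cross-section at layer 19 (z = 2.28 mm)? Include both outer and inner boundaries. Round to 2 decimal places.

At z = 2.28 mm: the 16×14 cube contributes its full rectangle (perimeter 60.00 mm); the cylinder at (6, 4.5) does not reach this height (z outside [2.5, 6.5]); Combining (union): only the 16×14 cube is present, so the union is just that shape — boundary = 60.00 mm. Overall, the cross-section is a single solid region. Total boundary length (outer) = 60.00 mm.

60.00 mm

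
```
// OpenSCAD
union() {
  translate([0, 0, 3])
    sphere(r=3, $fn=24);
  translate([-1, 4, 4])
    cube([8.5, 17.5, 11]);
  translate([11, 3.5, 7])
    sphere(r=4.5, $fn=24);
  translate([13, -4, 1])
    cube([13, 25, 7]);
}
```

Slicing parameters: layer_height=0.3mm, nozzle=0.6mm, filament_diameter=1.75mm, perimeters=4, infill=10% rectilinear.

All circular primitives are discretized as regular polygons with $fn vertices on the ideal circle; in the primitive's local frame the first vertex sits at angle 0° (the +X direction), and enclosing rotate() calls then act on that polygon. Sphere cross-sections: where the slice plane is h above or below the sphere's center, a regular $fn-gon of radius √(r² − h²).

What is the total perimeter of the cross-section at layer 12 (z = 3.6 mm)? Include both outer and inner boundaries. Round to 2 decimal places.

103.76 mm

At z = 3.6 mm: the sphere: section is a regular 24-gon, circumradius = √(r²−h²) = √(3²−0.6²) = 2.939 (perimeter = 2·24·2.939·sin(180°/24) = 18.42 mm); the cube at (-1, 4) does not reach this height (z outside [4, 15]); the sphere at (11, 3.5): section is a regular 24-gon, circumradius = √(r²−h²) = √(4.5²−3.4²) = 2.948 (perimeter = 2·24·2.948·sin(180°/24) = 18.47 mm); the 13×25 cube at (13, -4) contributes its full rectangle (perimeter 76.00 mm); Combining (union): the regions partially overlap (shared area 2.76 mm²), so the edge portions inside another operand are dropped and the merged outline is re-measured after clipping — boundary = 103.76 mm. Overall, the cross-section has 2 separate islands. Total boundary length (outer) = 103.76 mm.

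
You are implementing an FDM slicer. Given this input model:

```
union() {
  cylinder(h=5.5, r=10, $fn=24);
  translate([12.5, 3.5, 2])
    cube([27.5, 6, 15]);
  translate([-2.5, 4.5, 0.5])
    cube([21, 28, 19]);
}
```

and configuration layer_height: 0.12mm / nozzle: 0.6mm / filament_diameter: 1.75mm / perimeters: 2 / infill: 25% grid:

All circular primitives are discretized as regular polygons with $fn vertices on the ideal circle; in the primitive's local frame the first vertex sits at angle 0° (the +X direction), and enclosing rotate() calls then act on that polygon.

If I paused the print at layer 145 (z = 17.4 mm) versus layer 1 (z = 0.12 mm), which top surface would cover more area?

Layer 145 (z = 17.4): the cylinder is not intersected at this z (z outside [0, 5.5]); the cube at (12.5, 3.5) is absent (z outside [2, 17]); the cube at (-2.5, 4.5) is present — its section is the full 21×28 rectangle (area 588.00 mm²); Merging all regions: only the 21×28 cube at (-2.5, 4.5) is present, so the union is just that shape — area = 588.00 mm². So its area = 588.00 mm². Layer 1 (z = 0.12): the r=10 cylinder contributes a regular 24-gon of circumradius 10 (area = (24/2)·10.000²·sin(360°/24) = 310.58 mm²); the cube at (12.5, 3.5) is not intersected at this z (z outside [2, 17]); the cube at (-2.5, 4.5) is absent (z outside [0.5, 19.5]); Merging all regions: only the r=10 cylinder is present, so the union is just that shape — area = 310.58 mm². So its area = 310.58 mm². Layer 145 is larger (588.00 vs 310.58 mm²).

layer 145 (z = 17.4 mm)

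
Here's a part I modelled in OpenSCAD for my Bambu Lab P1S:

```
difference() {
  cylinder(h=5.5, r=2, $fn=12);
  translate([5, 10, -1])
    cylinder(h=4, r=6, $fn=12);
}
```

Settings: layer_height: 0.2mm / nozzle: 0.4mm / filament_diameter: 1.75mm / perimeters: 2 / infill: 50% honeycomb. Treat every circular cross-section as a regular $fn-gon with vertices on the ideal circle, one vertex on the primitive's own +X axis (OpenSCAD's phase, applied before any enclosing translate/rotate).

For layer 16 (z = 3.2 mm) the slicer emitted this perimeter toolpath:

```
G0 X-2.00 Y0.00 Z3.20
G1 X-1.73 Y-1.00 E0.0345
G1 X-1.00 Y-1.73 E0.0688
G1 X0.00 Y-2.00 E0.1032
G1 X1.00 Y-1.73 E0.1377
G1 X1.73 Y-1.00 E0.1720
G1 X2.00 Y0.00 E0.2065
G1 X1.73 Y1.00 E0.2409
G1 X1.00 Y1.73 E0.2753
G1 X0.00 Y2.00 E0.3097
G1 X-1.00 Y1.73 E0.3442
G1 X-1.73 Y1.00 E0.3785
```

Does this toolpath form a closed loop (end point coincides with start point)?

Start point (G0): (-2.00, 0.00). End point (last G1): the path does not return to the start — open.

no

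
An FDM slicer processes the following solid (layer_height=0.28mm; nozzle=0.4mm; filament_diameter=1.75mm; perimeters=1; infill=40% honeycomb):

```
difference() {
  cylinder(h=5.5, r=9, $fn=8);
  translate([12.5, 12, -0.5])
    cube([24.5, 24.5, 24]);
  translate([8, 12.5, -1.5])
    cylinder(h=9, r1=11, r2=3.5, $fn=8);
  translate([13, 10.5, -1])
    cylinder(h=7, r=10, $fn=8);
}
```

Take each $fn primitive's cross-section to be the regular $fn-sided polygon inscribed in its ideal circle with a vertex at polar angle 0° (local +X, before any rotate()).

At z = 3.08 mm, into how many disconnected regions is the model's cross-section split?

At z = 3.08 mm: the r=9 cylinder contributes a regular 8-gon of circumradius 9; the cube at (12.5, 12) (footprint 24.5×24.5) is included at this height; the cone at (8, 12.5) contributes a regular 8-gon of circumradius 7.183 (interpolated between r1=11 and r2=3.5 at t=0.509); the cylinder at (13, 10.5): section is a regular 8-gon, circumradius r=10; Subtracting the remaining from the first: starting from the r=9 cylinder, the 24.5×24.5 cube at (12.5, 12) misses the remaining region (no effect); the cone at (8, 12.5) partially overlaps it — only the 1.34 mm² overlap (of its 145.95 mm²) is removed, clipping the outline; the r=10 cylinder at (13, 10.5) partially overlaps it — only the 5.47 mm² overlap (of its 282.84 mm²) is removed, clipping the outline — 1 connected region. The result has 1 disconnected region.

1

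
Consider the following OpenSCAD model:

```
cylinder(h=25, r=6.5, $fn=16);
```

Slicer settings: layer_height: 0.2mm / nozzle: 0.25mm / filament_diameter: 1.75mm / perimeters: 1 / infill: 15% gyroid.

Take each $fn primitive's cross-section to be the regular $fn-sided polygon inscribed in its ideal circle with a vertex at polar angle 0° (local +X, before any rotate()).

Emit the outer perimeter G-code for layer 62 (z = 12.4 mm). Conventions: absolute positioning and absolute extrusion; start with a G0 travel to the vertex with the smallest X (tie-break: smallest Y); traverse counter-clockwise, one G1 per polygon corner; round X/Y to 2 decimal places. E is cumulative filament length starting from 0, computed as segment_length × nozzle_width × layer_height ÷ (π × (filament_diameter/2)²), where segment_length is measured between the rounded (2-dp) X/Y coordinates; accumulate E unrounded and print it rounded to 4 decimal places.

At z = 12.4 mm: the r=6.5 cylinder contributes a regular 16-gon of circumradius 6.5. The outline is a single polygon with 16 vertices. Extrusion per mm of travel: 0.25 × 0.2 / (π × 0.875²) = 0.020788. Accumulating E over each segment gives final E = 0.8441.

G0 X-6.50 Y0.00 Z12.40
G1 X-6.01 Y-2.49 E0.0528
G1 X-4.60 Y-4.60 E0.1055
G1 X-2.49 Y-6.01 E0.1583
G1 X0.00 Y-6.50 E0.2110
G1 X2.49 Y-6.01 E0.2638
G1 X4.60 Y-4.60 E0.3165
G1 X6.01 Y-2.49 E0.3693
G1 X6.50 Y0.00 E0.4220
G1 X6.01 Y2.49 E0.4748
G1 X4.60 Y4.60 E0.5275
G1 X2.49 Y6.01 E0.5803
G1 X0.00 Y6.50 E0.6330
G1 X-2.49 Y6.01 E0.6858
G1 X-4.60 Y4.60 E0.7386
G1 X-6.01 Y2.49 E0.7913
G1 X-6.50 Y0.00 E0.8441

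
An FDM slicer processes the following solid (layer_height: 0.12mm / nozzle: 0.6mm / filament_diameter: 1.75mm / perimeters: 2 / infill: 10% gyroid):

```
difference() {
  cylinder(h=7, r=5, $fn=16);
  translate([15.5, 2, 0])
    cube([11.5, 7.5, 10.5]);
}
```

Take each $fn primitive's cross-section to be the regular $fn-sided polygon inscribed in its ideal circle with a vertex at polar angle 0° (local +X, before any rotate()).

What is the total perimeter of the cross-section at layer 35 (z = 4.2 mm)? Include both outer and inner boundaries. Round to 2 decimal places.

At z = 4.2 mm: the r=5 cylinder gives a regular 16-gon of circumradius 5 (constant along its height) (perimeter = 2·16·5.000·sin(180°/16) = 31.21 mm); the 11.5×7.5 cube at (15.5, 2) contributes its full rectangle (perimeter 38.00 mm); Taking the first minus the rest: starting from the r=5 cylinder, the 11.5×7.5 cube at (15.5, 2) misses the remaining region (no effect) — boundary = 31.21 mm. Overall, the cross-section is a single solid region. Total boundary length (outer) = 31.21 mm.

31.21 mm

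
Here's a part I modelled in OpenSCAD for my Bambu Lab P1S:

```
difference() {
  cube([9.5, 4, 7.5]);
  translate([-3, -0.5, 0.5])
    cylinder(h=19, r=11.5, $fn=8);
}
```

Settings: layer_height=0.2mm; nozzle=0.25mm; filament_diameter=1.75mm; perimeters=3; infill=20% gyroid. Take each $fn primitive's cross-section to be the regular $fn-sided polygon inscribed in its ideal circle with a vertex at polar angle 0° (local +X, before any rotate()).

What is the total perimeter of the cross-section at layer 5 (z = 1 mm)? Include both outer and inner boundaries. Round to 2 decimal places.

At z = 1 mm: the cube (footprint 9.5×4) is included at this height (perimeter 27.00 mm); the r=11.5 cylinder at (-3, -0.5) contributes a regular 8-gon of circumradius 11.5 (perimeter = 2·8·11.500·sin(180°/8) = 70.41 mm); After the difference (first − rest): starting from the 9.5×4 cube, the r=11.5 cylinder at (-3, -0.5) partially overlaps it — only the 29.86 mm² overlap (of its 374.06 mm²) is removed, clipping the outline — boundary = 12.40 mm. Overall, the cross-section is a single solid region. Total boundary length (outer) = 12.40 mm.

12.40 mm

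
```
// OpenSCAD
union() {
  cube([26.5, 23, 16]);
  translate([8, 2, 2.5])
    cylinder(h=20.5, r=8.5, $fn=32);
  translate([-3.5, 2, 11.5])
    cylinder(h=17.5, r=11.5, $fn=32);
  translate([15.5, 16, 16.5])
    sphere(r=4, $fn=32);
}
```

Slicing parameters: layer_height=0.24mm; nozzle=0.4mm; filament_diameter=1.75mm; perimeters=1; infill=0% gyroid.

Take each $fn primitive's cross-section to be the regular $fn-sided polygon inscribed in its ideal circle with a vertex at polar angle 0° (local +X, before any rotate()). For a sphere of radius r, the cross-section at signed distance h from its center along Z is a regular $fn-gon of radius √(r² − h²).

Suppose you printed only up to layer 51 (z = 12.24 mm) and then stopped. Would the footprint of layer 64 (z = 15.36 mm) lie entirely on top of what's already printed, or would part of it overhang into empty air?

entirely on top

Compare the two slices. At z = 12.24: the 26.5×23 cube contributes its full rectangle (area 609.50 mm²); the r=8.5 cylinder at (8, 2) contributes a regular 32-gon of circumradius 8.5 (area = (32/2)·8.500²·sin(360°/32) = 225.52 mm²); the r=11.5 cylinder at (-3.5, 2) contributes a regular 32-gon of circumradius 11.5 (area = (32/2)·11.500²·sin(360°/32) = 412.81 mm²); the sphere at (15.5, 16) is absent (|z−center|=4.260 > r=4); Taking the union: the regions partially overlap — summed areas 1247.84 mm² minus the doubly-counted overlap 256.39 mm² gives 991.45 mm² — area = 991.45 mm². At z = 15.36: the cube is present — its section is the full 26.5×23 rectangle (area 609.50 mm²); the r=8.5 cylinder at (8, 2) contributes a regular 32-gon of circumradius 8.5 (area = (32/2)·8.500²·sin(360°/32) = 225.52 mm²); the r=11.5 cylinder at (-3.5, 2) gives a regular 32-gon of circumradius 11.5 (constant along its height) (area = (32/2)·11.500²·sin(360°/32) = 412.81 mm²); the r=4 sphere at (15.5, 16) contributes a regular 32-gon of circumradius √(4²−1.14²) = 3.834 (area = (32/2)·3.834²·sin(360°/32) = 45.89 mm²); Merging all regions: the regions partially overlap — summed areas 1293.72 mm² minus the doubly-counted overlap 302.27 mm² gives 991.45 mm² — area = 991.45 mm². Checking containment: the cross-section at z = 15.36 is a subset of the cross-section at z = 12.24.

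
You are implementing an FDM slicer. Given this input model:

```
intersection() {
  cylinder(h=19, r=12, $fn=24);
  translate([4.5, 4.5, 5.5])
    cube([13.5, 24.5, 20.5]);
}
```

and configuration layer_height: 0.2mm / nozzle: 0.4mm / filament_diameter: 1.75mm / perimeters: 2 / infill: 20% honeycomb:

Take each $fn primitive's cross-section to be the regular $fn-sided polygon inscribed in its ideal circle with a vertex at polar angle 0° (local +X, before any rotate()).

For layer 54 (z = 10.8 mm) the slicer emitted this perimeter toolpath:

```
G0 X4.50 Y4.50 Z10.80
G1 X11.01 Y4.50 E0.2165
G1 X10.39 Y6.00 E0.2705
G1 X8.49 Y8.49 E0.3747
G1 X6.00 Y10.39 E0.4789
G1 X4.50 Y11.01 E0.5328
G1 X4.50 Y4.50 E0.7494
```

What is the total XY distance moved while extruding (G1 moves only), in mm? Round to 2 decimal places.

Sum the Euclidean lengths of each G1 segment: total = 22.53 mm.

22.53 mm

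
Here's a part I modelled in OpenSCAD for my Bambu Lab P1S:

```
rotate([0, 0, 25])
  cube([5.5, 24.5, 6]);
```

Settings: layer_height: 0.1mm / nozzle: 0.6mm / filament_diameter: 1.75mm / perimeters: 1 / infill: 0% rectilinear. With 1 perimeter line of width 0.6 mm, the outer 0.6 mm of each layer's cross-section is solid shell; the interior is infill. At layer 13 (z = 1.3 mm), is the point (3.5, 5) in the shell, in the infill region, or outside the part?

At z = 1.3 mm: the 5.5×24.5 cube contributes its full rectangle; (rotated 25° about Z; rotation is an isometry so areas/perimeters/island counts are preserved). Overall, the cross-section is a single solid region. Undo the 25° rotation: the query point maps to (5.285, 3.052) in the un-rotated model frame. The nearest boundary edge runs (5.50, 0.00)→(5.50, 24.50); distance from the point to it = 0.21 mm. The point is inside the cross-section, 0.21 mm from the nearest boundary — within the 0.6 mm shell band (1 × 0.6).

shell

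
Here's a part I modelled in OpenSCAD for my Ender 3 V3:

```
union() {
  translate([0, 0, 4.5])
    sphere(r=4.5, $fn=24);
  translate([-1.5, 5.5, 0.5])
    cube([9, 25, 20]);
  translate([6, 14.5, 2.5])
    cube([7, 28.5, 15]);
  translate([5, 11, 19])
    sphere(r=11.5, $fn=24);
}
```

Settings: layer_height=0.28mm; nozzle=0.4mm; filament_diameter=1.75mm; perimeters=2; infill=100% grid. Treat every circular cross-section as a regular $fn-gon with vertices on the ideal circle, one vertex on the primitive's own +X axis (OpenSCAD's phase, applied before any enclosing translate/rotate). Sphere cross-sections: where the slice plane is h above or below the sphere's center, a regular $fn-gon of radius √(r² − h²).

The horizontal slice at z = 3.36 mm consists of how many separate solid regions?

At z = 3.36 mm: the r=4.5 sphere slices to a regular 24-gon of circumradius 4.353 (√(r²−h²) with h=1.14 from center); the cube at (-1.5, 5.5) (footprint 9×25) is included at this height; the cube at (6, 14.5) (footprint 7×28.5) is included at this height; the sphere at (5, 11) does not reach this height (|z−center|=15.640 > r=11.5); Taking the union: the regions partially overlap (shared area 24.00 mm²), so overlapping operands fuse into one piece — 2 connected regions. The result has 2 disconnected regions.

2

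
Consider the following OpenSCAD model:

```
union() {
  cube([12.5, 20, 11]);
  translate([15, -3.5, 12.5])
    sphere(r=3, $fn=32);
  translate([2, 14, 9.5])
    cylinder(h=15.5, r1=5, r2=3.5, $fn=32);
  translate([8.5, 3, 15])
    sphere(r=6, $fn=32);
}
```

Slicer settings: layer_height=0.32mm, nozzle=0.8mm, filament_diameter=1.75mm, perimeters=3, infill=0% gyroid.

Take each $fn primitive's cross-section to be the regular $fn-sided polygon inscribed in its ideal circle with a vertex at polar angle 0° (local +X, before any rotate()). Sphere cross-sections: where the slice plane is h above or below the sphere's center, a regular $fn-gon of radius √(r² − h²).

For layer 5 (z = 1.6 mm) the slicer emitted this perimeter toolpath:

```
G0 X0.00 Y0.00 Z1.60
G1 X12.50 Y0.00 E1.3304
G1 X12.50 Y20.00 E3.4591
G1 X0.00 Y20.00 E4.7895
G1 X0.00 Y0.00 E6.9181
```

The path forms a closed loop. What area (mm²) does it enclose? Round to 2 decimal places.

Apply the shoelace formula to the sequence of (X, Y) vertices; enclosed area = 250.00 mm².

250.00 mm²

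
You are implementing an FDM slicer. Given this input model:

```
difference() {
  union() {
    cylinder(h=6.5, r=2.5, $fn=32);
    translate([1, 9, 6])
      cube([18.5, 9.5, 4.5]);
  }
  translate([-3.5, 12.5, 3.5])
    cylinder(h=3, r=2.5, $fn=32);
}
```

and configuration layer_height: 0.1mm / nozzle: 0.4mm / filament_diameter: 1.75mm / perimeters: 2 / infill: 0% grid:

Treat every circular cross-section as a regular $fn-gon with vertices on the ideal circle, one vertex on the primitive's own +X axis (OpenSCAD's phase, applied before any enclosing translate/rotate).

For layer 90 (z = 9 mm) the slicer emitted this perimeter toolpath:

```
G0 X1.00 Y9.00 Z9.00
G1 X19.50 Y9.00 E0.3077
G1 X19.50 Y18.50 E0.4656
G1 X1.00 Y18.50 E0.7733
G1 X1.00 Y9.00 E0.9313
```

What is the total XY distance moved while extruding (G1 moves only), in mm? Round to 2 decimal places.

Sum the Euclidean lengths of each G1 segment: total = 56.00 mm.

56.00 mm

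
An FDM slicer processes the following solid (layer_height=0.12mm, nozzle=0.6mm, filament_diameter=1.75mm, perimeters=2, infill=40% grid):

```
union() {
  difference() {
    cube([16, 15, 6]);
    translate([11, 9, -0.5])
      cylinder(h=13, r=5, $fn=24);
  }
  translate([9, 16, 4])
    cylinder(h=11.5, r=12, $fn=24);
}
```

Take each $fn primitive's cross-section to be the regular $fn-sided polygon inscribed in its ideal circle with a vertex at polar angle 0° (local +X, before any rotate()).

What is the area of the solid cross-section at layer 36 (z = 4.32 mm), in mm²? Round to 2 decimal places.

527.68 mm²

At z = 4.32 mm: the cube is present — its section is the full 16×15 rectangle (area 240.00 mm²); the cylinder at (11, 9): section is a regular 24-gon, circumradius r=5 (area = (24/2)·5.000²·sin(360°/24) = 77.65 mm²); Subtracting the remaining from the first: starting from the 16×15 cube (240.00 mm²), the r=5 cylinder at (11, 9) lies inside it touching the edge (removes its full 77.65 mm²) — area = 162.35 mm²; the r=12 cylinder at (9, 16) contributes a regular 24-gon of circumradius 12 (area = (24/2)·12.000²·sin(360°/24) = 447.24 mm²); Merging all regions: the regions partially overlap — summed areas 609.59 mm² minus the doubly-counted overlap 81.91 mm² gives 527.68 mm² — area = 527.68 mm². Overall, the cross-section is one region with 1 hole. Net area = 527.68 mm².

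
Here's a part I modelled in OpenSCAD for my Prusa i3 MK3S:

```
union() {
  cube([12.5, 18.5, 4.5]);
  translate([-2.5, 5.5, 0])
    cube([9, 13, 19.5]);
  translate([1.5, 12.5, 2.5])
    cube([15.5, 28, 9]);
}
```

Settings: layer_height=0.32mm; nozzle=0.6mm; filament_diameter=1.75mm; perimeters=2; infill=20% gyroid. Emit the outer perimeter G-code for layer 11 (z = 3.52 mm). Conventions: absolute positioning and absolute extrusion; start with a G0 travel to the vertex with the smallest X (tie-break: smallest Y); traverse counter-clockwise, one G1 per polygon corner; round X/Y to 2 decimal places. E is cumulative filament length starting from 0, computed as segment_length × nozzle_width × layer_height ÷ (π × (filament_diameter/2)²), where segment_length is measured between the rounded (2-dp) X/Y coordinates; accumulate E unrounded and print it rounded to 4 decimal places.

At z = 3.52 mm: the 12.5×18.5 cube contributes its full rectangle; the cube at (-2.5, 5.5) is present — its section is the full 9×13 rectangle; the 15.5×28 cube at (1.5, 12.5) contributes its full rectangle; Taking the union: the regions partially overlap (shared area 150.50 mm²), so overlapping operands fuse into one piece — 1 connected region. The outline is a single polygon with 10 vertices. Extrusion per mm of travel: 0.6 × 0.32 / (π × 0.875²) = 0.079824. Accumulating E over each segment gives final E = 9.5789.

G0 X-2.50 Y5.50 Z3.52
G1 X0.00 Y5.50 E0.1996
G1 X0.00 Y0.00 E0.6386
G1 X12.50 Y0.00 E1.6364
G1 X12.50 Y12.50 E2.6342
G1 X17.00 Y12.50 E2.9934
G1 X17.00 Y40.50 E5.2285
G1 X1.50 Y40.50 E6.4658
G1 X1.50 Y18.50 E8.2219
G1 X-2.50 Y18.50 E8.5412
G1 X-2.50 Y5.50 E9.5789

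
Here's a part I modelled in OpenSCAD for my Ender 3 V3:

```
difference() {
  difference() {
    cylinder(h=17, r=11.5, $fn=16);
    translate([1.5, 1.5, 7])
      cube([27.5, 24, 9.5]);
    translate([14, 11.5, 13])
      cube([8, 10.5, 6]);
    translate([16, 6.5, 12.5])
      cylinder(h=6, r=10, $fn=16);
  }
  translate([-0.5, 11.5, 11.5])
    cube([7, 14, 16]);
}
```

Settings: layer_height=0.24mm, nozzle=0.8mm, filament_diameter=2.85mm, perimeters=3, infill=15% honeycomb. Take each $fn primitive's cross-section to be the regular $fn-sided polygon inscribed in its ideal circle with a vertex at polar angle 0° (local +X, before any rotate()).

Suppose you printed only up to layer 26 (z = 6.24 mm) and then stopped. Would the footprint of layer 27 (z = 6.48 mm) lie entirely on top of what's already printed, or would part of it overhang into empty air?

entirely on top

Compare the two slices. At z = 6.24: the cylinder: section is a regular 16-gon, circumradius r=11.5 (area = (16/2)·11.500²·sin(360°/16) = 404.88 mm²); the cube at (1.5, 1.5) is not intersected at this z (z outside [7, 16.5]); the cube at (14, 11.5) is absent (z outside [13, 19]); the cylinder at (16, 6.5) is absent (z outside [12.5, 18.5]); Subtracting the remaining from the first: none of the subtracted shapes is present at this height, so the r=11.5 cylinder is unchanged — area = 404.88 mm²; the cube at (-0.5, 11.5) is not intersected at this z (z outside [11.5, 27.5]); Taking the first minus the rest: none of the subtracted shapes is present at this height, so that combined region is unchanged — area = 404.88 mm². At z = 6.48: the r=11.5 cylinder contributes a regular 16-gon of circumradius 11.5 (area = (16/2)·11.500²·sin(360°/16) = 404.88 mm²); the cube at (1.5, 1.5) is not intersected at this z (z outside [7, 16.5]); the cube at (14, 11.5) does not reach this height (z outside [13, 19]); the cylinder at (16, 6.5) does not reach this height (z outside [12.5, 18.5]); After the difference (first − rest): none of the subtracted shapes is present at this height, so the r=11.5 cylinder is unchanged — area = 404.88 mm²; the cube at (-0.5, 11.5) is absent (z outside [11.5, 27.5]); Subtracting the remaining from the first: none of the subtracted shapes is present at this height, so the result so far is unchanged — area = 404.88 mm². Checking containment: the cross-section at z = 6.48 is a subset of the cross-section at z = 6.24.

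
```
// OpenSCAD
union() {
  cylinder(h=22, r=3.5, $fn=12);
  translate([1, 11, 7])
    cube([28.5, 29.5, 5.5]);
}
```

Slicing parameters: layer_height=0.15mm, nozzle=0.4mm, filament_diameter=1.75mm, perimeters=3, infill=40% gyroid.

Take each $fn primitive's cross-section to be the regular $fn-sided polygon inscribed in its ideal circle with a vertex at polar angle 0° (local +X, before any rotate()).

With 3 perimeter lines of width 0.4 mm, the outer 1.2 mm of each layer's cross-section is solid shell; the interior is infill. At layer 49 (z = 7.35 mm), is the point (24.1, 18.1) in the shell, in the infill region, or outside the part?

At z = 7.35 mm: the r=3.5 cylinder gives a regular 12-gon of circumradius 3.5 (constant along its height); the cube at (1, 11) is present — its section is the full 28.5×29.5 rectangle; Taking the union: the 2 present regions are separate (no shared area or edge), so areas and boundary lengths simply add and each stays a separate island — 2 connected regions. Overall, the cross-section has 2 separate islands. The nearest boundary edge runs (29.50, 40.50)→(29.50, 11.00); distance from the point to it = 5.40 mm. (Shell/infill is judged within the island containing the point — the largest one.) The point is inside the cross-section and 5.40 mm from the nearest boundary — more than the 1.2 mm shell width (3 × 0.4), so it's in the infill interior.

infill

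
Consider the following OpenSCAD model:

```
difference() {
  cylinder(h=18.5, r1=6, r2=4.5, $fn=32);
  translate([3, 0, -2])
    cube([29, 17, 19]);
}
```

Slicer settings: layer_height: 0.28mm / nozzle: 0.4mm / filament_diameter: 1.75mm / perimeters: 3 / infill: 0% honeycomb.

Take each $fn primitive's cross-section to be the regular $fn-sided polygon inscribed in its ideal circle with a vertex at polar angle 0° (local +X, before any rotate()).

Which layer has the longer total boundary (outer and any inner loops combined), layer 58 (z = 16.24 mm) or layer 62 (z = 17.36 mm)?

layer 58 (z = 16.24 mm)

Layer 58 (z = 16.24): the cone (r1=6→r2=4.5) has section circumradius 4.683 here — a regular 32-gon (perimeter = 2·32·4.683·sin(180°/32) = 29.38 mm); the cube at (3, 0) is present — its section is the full 29×17 rectangle (perimeter 92.00 mm); Subtracting the remaining from the first: starting from the cone, the 29×17 cube at (3, 0) partially overlaps it — only the 4.15 mm² overlap (of its 493.00 mm²) is removed, clipping the outline — boundary = 30.55 mm. So its perimeter = 30.55 mm. Layer 62 (z = 17.36): the cone contributes a regular 32-gon of circumradius 4.592 (interpolated between r1=6 and r2=4.5 at t=0.938) (perimeter = 2·32·4.592·sin(180°/32) = 28.81 mm); the cube at (3, 0) is not intersected at this z (z outside [-2, 17]); Subtracting the remaining from the first: none of the subtracted shapes is present at this height, so the cone is unchanged — boundary = 28.81 mm. So its perimeter = 28.81 mm. Layer 58 is larger (30.55 vs 28.81 mm).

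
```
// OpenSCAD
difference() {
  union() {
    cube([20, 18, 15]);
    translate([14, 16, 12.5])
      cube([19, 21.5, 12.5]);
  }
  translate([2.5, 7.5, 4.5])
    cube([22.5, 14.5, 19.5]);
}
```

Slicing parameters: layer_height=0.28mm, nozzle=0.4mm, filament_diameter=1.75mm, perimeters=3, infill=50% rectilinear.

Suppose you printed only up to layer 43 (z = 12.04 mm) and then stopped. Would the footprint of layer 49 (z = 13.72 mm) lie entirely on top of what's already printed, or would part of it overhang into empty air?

part overhangs

Compare the two slices. At z = 12.04: the cube (footprint 20×18) is included at this height (area 360.00 mm²); the cube at (14, 16) is absent (z outside [12.5, 25]); Merging all regions: only the 20×18 cube is present, so the union is just that shape — area = 360.00 mm²; the cube at (2.5, 7.5) is present — its section is the full 22.5×14.5 rectangle (area 326.25 mm²); Subtracting the remaining from the first: starting from the result so far (360.00 mm²), the 22.5×14.5 cube at (2.5, 7.5) partially overlaps it — only the 183.75 mm² overlap (of its 326.25 mm²) is removed, clipping the outline — area = 176.25 mm². At z = 13.72: the 20×18 cube contributes its full rectangle (area 360.00 mm²); the cube at (14, 16) (footprint 19×21.5) is included at this height (area 408.50 mm²); Taking the union: the regions partially overlap — summed areas 768.50 mm² minus the doubly-counted overlap 12.00 mm² gives 756.50 mm² — area = 756.50 mm²; the cube at (2.5, 7.5) is present — its section is the full 22.5×14.5 rectangle (area 326.25 mm²); After the difference (first − rest): starting from that combined region (756.50 mm²), the 22.5×14.5 cube at (2.5, 7.5) partially overlaps it — only the 237.75 mm² overlap (of its 326.25 mm²) is removed, clipping the outline — area = 518.75 mm². Checking containment: at z = 13.72 the cross-section extends beyond the z = 12.04 cross-section by about 342.50 mm².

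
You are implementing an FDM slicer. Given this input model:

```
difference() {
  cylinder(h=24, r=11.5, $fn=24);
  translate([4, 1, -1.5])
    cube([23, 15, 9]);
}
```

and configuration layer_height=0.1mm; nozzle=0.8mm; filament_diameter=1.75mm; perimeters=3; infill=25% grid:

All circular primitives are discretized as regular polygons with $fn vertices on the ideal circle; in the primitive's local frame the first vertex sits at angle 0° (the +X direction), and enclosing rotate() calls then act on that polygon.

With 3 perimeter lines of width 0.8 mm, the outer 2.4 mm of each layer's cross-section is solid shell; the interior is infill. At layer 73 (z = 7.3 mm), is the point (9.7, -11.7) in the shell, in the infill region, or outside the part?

At z = 7.3 mm: the r=11.5 cylinder gives a regular 24-gon of circumradius 11.5 (constant along its height); the cube at (4, 1) (footprint 23×15) is included at this height; Taking the first minus the rest: starting from the r=11.5 cylinder, the 23×15 cube at (4, 1) partially overlaps it — only the 50.45 mm² overlap (of its 345.00 mm²) is removed, clipping the outline — 1 connected region. Overall, the cross-section is a single solid region. The nearest boundary edge runs (8.13, -8.13)→(5.75, -9.96); distance from the point to it = 3.79 mm. The point is not inside any of the regions above, so it lies outside the cross-section (3.79 mm from the nearest boundary).

outside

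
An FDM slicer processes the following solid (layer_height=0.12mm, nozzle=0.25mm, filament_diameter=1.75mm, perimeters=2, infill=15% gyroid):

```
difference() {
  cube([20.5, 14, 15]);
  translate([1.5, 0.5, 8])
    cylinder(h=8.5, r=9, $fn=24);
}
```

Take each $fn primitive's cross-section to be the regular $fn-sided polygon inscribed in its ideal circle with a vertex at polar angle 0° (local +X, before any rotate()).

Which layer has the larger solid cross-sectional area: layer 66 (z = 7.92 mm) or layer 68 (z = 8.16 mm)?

layer 66 (z = 7.92 mm)

Layer 66 (z = 7.92): the 20.5×14 cube contributes its full rectangle (area 287.00 mm²); the cylinder at (1.5, 0.5) does not reach this height (z outside [8, 16.5]); Subtracting the remaining from the first: none of the subtracted shapes is present at this height, so the 20.5×14 cube is unchanged — area = 287.00 mm². So its area = 287.00 mm². Layer 68 (z = 8.16): the 20.5×14 cube contributes its full rectangle (area 287.00 mm²); the r=9 cylinder at (1.5, 0.5) contributes a regular 24-gon of circumradius 9 (area = (24/2)·9.000²·sin(360°/24) = 251.57 mm²); Subtracting the remaining from the first: starting from the 20.5×14 cube (287.00 mm²), the r=9 cylinder at (1.5, 0.5) partially overlaps it — only the 81.48 mm² overlap (of its 251.57 mm²) is removed, clipping the outline — area = 205.52 mm². So its area = 205.52 mm². Layer 66 is larger (287.00 vs 205.52 mm²).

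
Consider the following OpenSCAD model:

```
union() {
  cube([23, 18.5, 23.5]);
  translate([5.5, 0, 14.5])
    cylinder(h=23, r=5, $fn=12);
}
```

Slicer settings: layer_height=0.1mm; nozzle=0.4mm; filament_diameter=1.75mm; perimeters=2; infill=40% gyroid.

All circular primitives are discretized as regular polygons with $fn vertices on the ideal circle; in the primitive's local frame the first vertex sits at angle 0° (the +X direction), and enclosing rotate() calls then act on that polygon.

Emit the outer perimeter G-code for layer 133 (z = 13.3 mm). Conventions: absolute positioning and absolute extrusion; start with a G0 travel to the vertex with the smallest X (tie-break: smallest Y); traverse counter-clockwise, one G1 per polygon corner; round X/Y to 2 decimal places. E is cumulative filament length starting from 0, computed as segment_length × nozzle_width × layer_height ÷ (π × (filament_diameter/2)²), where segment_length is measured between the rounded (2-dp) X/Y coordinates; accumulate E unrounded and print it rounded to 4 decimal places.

G0 X0.00 Y0.00 Z13.30
G1 X23.00 Y0.00 E0.3825
G1 X23.00 Y18.50 E0.6901
G1 X0.00 Y18.50 E1.0726
G1 X0.00 Y0.00 E1.3803

At z = 13.3 mm: the cube (footprint 23×18.5) is included at this height; the cylinder at (5.5, 0) is not intersected at this z (z outside [14.5, 37.5]); Taking the union: only the 23×18.5 cube is present, so the union is just that shape — 1 connected region. The outline is a single polygon with 4 vertices. Extrusion per mm of travel: 0.4 × 0.1 / (π × 0.875²) = 0.016630. Accumulating E over each segment gives final E = 1.3803.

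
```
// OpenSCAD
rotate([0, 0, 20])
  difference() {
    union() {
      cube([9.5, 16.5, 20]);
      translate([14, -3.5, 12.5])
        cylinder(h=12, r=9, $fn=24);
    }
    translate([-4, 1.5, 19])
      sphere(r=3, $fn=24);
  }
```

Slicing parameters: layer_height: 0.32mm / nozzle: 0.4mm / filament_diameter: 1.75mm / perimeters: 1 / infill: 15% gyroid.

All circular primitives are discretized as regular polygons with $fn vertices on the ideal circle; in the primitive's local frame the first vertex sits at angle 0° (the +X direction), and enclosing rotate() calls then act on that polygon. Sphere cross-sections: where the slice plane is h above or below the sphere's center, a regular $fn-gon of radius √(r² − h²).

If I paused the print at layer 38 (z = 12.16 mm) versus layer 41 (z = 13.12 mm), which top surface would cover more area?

Layer 38 (z = 12.16): the 9.5×16.5 cube contributes its full rectangle (area 156.75 mm²); the cylinder at (14, -3.5) is not intersected at this z (z outside [12.5, 24.5]); Taking the union: only the 9.5×16.5 cube is present, so the union is just that shape — area = 156.75 mm²; the sphere at (-4, 1.5) is not intersected at this z (|z−center|=6.840 > r=3); Subtracting the remaining from the first: none of the subtracted shapes is present at this height, so that combined region is unchanged — area = 156.75 mm²; (whole slice rotated 20° about Z — lengths, areas and connectivity unchanged). So its area = 156.75 mm². Layer 41 (z = 13.12): the 9.5×16.5 cube contributes its full rectangle (area 156.75 mm²); the cylinder at (14, -3.5): section is a regular 24-gon, circumradius r=9 (area = (24/2)·9.000²·sin(360°/24) = 251.57 mm²); Combining (union): the regions partially overlap — summed areas 408.32 mm² minus the doubly-counted overlap 9.64 mm² gives 398.68 mm² — area = 398.68 mm²; the sphere at (-4, 1.5) is not intersected at this z (|z−center|=5.880 > r=3); After the difference (first − rest): none of the subtracted shapes is present at this height, so the result so far is unchanged — area = 398.68 mm²; (rotated 20° about Z; rotation is an isometry so areas/perimeters/island counts are preserved). So its area = 398.68 mm². Layer 41 is larger (398.68 vs 156.75 mm²).

layer 41 (z = 13.12 mm)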